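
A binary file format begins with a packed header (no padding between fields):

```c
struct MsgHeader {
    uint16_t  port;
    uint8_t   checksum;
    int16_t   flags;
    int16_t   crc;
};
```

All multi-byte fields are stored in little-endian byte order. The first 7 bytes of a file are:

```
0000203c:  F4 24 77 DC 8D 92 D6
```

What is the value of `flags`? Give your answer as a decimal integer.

`flags` follows `port` (2 B), `checksum` (1 B), so it starts at offset 2 + 1 = 3 and occupies 2 bytes.
Bytes at offsets 3..4: DC 8D.
Little-endian stores the least-significant byte at the lowest address.
Reassemble most-significant byte first: 8D DC → 0x8DDC.
Top bit is set, so as a signed 16-bit value this is 0x8DDC − 2^16 = -29220.

-29220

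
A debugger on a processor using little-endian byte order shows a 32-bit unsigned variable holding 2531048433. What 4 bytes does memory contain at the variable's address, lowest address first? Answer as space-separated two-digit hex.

2531048433 in hexadecimal, padded to 32 bits, is 0x96DCBBF1.
Split into bytes (most-significant first): 96 DC BB F1.
In little-endian order the low byte comes first in memory.
So at ascending addresses the bytes are F1 BB DC 96.

F1 BB DC 96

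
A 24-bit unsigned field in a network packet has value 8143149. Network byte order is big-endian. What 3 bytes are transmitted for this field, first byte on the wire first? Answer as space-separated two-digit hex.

8143149 in hexadecimal, padded to 24 bits, is 0x7C412D.
Split into bytes (most-significant first): 7C 41 2D.
In big-endian order the high byte comes first in memory.
So the memory order matches the most-significant-first order: 7C 41 2D.

7C 41 2D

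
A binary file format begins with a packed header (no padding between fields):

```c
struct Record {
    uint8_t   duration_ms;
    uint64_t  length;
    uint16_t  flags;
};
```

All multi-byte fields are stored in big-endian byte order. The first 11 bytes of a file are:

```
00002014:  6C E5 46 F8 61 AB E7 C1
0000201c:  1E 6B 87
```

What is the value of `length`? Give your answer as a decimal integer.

`length` follows `duration_ms` (1 byte), so it starts at byte offset 1 and occupies 8 bytes.
Bytes at offsets 1..8: E5 46 F8 61 AB E7 C1 1E.
In big-endian order the high byte comes first in memory.
The bytes are already most-significant first: 0xE546F861ABE7C11E.
0xE546F861ABE7C11E = 16521165381434851614.

16521165381434851614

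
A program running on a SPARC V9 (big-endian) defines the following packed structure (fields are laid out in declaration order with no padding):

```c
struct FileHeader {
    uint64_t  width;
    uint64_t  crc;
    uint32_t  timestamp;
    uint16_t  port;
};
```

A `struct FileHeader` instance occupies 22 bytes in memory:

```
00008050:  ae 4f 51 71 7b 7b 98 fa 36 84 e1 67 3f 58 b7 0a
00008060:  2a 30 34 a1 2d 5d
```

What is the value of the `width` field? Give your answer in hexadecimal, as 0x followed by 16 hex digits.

`width` is the first field, at byte offset 0, occupying 8 bytes.
Bytes at offsets 0..7: AE 4F 51 71 7B 7B 98 FA.
Big-endian stores the most-significant byte at the lowest address.
The bytes are already most-significant first: 0xAE4F51717B7B98FA.

0xAE4F51717B7B98FA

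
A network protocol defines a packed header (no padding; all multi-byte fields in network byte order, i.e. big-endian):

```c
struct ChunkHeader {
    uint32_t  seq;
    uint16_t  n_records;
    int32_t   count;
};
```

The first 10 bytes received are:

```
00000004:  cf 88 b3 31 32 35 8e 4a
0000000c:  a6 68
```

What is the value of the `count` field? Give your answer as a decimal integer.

-1907710360

`count` follows `seq` (4 B), `n_records` (2 B), so it starts at offset 4 + 2 = 6 and occupies 4 bytes.
Bytes at offsets 6..9: 8E 4A A6 68.
Big-endian: lowest address holds the most-significant byte.
The bytes are already most-significant first: 0x8E4AA668.
Top bit is set, so as a signed 32-bit value this is 0x8E4AA668 − 2^32 = -1907710360.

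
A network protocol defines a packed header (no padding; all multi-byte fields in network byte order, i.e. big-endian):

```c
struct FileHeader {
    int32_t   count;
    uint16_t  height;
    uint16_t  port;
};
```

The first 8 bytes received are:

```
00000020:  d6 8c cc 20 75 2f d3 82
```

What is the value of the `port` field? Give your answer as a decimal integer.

`port` follows `count` (4 B), `height` (2 B), so it starts at offset 4 + 2 = 6 and occupies 2 bytes.
Bytes at offsets 6..7: D3 82.
In big-endian order the high byte comes first in memory.
The bytes are already most-significant first: 0xD382.
0xD382 = 54146.

54146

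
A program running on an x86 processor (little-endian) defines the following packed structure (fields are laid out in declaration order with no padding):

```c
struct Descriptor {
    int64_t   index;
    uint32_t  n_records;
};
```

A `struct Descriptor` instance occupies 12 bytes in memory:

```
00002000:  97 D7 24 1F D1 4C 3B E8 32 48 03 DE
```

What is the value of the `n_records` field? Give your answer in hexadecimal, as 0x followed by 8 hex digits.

`n_records` follows `index` (8 bytes), so it starts at byte offset 8 and occupies 4 bytes.
Bytes at offsets 8..11: 32 48 03 DE.
Little-endian: lowest address holds the least-significant byte.
Reassemble most-significant byte first: DE 03 48 32 → 0xDE034832.

0xDE034832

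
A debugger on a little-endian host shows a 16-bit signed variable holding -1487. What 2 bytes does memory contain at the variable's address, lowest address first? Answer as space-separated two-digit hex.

31 FA

Two's complement of -1487 in 16 bits: 1487 = 0x05CF; invert → 0xFA30; add 1 → 0xFA31.
Split into bytes (most-significant first): FA 31.
In little-endian order the low byte comes first in memory.
So at ascending addresses the bytes are 31 FA.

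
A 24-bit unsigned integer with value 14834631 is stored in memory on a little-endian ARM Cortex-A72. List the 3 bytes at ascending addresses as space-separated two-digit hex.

C7 5B E2

14834631 in hexadecimal, padded to 24 bits, is 0xE25BC7.
Split into bytes (most-significant first): E2 5B C7.
In little-endian order the low byte comes first in memory.
So at ascending addresses the bytes are C7 5B E2.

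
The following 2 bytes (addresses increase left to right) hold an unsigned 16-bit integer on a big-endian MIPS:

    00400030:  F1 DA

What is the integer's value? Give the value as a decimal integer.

61914

Big-endian: lowest address holds the most-significant byte.
The bytes are already most-significant first: 0xF1DA.
0xF1DA = 61914.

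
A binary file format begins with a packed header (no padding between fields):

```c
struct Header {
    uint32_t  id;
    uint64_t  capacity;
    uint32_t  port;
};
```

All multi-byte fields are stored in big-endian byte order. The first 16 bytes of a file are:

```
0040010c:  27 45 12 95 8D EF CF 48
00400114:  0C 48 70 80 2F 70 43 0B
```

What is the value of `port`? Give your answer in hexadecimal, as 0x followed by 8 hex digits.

0x2F70430B

`port` follows `id` (4 B), `capacity` (8 B), so it starts at offset 4 + 8 = 12 and occupies 4 bytes.
Bytes at offsets 12..15: 2F 70 43 0B.
In big-endian order the high byte comes first in memory.
The bytes are already most-significant first: 0x2F70430B.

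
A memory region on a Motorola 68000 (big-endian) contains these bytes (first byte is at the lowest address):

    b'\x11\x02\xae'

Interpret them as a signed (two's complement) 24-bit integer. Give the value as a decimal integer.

In big-endian order the high byte comes first in memory.
The bytes are already most-significant first: 0x1102AE.
0x1102AE = 1114798.

1114798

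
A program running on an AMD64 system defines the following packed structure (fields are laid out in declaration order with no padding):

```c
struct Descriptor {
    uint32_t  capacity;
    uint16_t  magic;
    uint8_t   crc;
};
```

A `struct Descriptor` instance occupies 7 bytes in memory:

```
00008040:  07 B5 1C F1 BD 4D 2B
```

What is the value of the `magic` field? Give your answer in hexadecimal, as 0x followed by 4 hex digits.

`magic` follows `capacity` (4 bytes), so it starts at byte offset 4 and occupies 2 bytes.
Bytes at offsets 4..5: BD 4D.
Little-endian stores the least-significant byte at the lowest address.
Reassemble most-significant byte first: 4D BD → 0x4DBD.

0x4DBD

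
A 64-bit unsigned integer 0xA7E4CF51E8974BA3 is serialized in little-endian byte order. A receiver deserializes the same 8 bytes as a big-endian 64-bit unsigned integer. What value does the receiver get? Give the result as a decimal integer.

11766665475496338599

Stored little-endian, the bytes at ascending addresses are A3 4B 97 E8 51 CF E4 A7.
Read back as big-endian, the last byte is least significant, giving 0xA34B97E851CFE4A7.
0xA34B97E851CFE4A7 = 11766665475496338599.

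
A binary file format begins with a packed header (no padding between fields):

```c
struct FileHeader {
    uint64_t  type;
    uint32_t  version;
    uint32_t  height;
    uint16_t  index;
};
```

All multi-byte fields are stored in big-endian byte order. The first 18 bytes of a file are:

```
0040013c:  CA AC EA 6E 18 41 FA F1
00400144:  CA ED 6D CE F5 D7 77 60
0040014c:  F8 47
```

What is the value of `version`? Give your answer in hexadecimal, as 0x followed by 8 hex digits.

0xCAED6DCE

`version` follows `type` (8 bytes), so it starts at byte offset 8 and occupies 4 bytes.
Bytes at offsets 8..11: CA ED 6D CE.
Big-endian stores the most-significant byte at the lowest address.
The bytes are already most-significant first: 0xCAED6DCE.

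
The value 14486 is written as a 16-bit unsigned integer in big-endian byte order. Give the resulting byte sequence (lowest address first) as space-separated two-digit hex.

14486 in hexadecimal, padded to 16 bits, is 0x3896.
Split into bytes (most-significant first): 38 96.
Big-endian: lowest address holds the most-significant byte.
So the memory order matches the most-significant-first order: 38 96.

38 96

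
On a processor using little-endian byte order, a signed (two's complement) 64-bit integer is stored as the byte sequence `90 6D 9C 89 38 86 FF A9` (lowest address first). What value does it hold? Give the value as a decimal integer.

Little-endian stores the least-significant byte at the lowest address.
Reassemble most-significant byte first: A9 FF 86 38 89 9C 6D 90 → 0xA9FF8638899C6D90.
Top bit is set, so as a signed 64-bit value this is 0xA9FF8638899C6D90 − 2^64 = -6197086984853492336.

-6197086984853492336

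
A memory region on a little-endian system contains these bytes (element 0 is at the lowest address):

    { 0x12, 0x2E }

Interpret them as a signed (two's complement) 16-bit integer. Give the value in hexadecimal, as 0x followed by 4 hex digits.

0x2E12

Little-endian: lowest address holds the least-significant byte.
Reassemble most-significant byte first: 2E 12 → 0x2E12.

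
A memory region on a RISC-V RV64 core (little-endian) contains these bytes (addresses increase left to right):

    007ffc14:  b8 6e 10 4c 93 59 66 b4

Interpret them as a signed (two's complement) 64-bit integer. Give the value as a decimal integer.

-5447568210086826312

In little-endian order the low byte comes first in memory.
Reassemble most-significant byte first: B4 66 59 93 4C 10 6E B8 → 0xB46659934C106EB8.
Top bit is set, so as a signed 64-bit value this is 0xB46659934C106EB8 − 2^64 = -5447568210086826312.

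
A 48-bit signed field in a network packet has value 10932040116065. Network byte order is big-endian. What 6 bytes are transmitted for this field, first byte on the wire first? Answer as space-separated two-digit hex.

10932040116065 in hexadecimal, padded to 48 bits, is 0x09F1505E2761.
Split into bytes (most-significant first): 09 F1 50 5E 27 61.
Big-endian: lowest address holds the most-significant byte.
So the memory order matches the most-significant-first order: 09 F1 50 5E 27 61.

09 F1 50 5E 27 61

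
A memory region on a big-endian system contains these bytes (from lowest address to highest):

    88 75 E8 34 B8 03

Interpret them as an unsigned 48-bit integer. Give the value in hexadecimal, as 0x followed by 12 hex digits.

In big-endian order the high byte comes first in memory.
The bytes are already most-significant first: 0x8875E834B803.

0x8875E834B803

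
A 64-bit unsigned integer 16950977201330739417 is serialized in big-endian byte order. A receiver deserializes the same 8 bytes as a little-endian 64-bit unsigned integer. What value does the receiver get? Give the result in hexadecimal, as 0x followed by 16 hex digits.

0xD9581059F4F73DEB

16950977201330739417 in 64-bit hexadecimal is 0xEB3DF7F4591058D9.
Stored big-endian, the bytes at ascending addresses are EB 3D F7 F4 59 10 58 D9.
Read back as little-endian, the first byte is least significant, giving 0xD9581059F4F73DEB.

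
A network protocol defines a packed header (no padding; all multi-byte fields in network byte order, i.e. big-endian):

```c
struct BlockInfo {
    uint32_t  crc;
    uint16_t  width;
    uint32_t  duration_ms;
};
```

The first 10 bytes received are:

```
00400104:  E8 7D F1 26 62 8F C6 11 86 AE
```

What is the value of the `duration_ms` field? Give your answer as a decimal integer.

`duration_ms` follows `crc` (4 B), `width` (2 B), so it starts at offset 4 + 2 = 6 and occupies 4 bytes.
Bytes at offsets 6..9: C6 11 86 AE.
Big-endian stores the most-significant byte at the lowest address.
The bytes are already most-significant first: 0xC61186AE.
0xC61186AE = 3323037358.

3323037358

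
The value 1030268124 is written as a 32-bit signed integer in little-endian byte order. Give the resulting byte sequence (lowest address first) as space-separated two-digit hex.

DC A4 68 3D

1030268124 in hexadecimal, padded to 32 bits, is 0x3D68A4DC.
Split into bytes (most-significant first): 3D 68 A4 DC.
Little-endian: lowest address holds the least-significant byte.
So at ascending addresses the bytes are DC A4 68 3D.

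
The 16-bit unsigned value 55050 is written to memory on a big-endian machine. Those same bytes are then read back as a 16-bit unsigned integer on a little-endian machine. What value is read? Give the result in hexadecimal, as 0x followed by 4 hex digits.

0x0AD7

55050 in 16-bit hexadecimal is 0xD70A.
Stored big-endian, the bytes at ascending addresses are D7 0A.
Read back as little-endian, the first byte is least significant, giving 0x0AD7.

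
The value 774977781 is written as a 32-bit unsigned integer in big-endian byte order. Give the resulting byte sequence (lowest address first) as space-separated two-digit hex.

2E 31 38 F5

774977781 in hexadecimal, padded to 32 bits, is 0x2E3138F5.
Split into bytes (most-significant first): 2E 31 38 F5.
Big-endian stores the most-significant byte at the lowest address.
So the memory order matches the most-significant-first order: 2E 31 38 F5.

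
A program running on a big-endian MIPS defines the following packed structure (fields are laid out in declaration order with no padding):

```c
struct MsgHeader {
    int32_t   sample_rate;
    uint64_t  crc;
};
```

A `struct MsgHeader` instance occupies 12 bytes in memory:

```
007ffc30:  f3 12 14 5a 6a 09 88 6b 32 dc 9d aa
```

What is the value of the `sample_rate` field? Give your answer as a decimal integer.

`sample_rate` is the first field, at byte offset 0, occupying 4 bytes.
Bytes at offsets 0..3: F3 12 14 5A.
In big-endian order the high byte comes first in memory.
The bytes are already most-significant first: 0xF312145A.
Top bit is set, so as a signed 32-bit value this is 0xF312145A − 2^32 = -216918950.

-216918950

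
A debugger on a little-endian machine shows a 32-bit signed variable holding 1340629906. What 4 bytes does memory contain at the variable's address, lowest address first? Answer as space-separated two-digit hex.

92 63 E8 4F

1340629906 in hexadecimal, padded to 32 bits, is 0x4FE86392.
Split into bytes (most-significant first): 4F E8 63 92.
Little-endian: lowest address holds the least-significant byte.
So at ascending addresses the bytes are 92 63 E8 4F.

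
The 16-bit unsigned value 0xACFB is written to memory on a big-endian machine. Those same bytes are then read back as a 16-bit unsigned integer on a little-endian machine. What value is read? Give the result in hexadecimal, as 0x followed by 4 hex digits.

Stored big-endian, the bytes at ascending addresses are AC FB.
Read back as little-endian, the first byte is least significant, giving 0xFBAC.

0xFBAC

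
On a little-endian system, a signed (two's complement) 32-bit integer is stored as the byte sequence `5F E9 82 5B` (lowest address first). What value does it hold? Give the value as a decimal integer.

1535306079

Little-endian stores the least-significant byte at the lowest address.
Reassemble most-significant byte first: 5B 82 E9 5F → 0x5B82E95F.
0x5B82E95F = 1535306079.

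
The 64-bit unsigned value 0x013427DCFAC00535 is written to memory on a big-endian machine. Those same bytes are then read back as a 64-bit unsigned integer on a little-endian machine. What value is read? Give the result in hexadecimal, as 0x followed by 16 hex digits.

Stored big-endian, the bytes at ascending addresses are 01 34 27 DC FA C0 05 35.
Read back as little-endian, the first byte is least significant, giving 0x3505C0FADC273401.

0x3505C0FADC273401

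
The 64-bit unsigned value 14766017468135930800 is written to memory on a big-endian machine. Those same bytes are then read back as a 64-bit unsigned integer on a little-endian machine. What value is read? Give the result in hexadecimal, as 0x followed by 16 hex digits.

14766017468135930800 in 64-bit hexadecimal is 0xCCEB6EA74F747BB0.
Stored big-endian, the bytes at ascending addresses are CC EB 6E A7 4F 74 7B B0.
Read back as little-endian, the first byte is least significant, giving 0xB07B744FA76EEBCC.

0xB07B744FA76EEBCC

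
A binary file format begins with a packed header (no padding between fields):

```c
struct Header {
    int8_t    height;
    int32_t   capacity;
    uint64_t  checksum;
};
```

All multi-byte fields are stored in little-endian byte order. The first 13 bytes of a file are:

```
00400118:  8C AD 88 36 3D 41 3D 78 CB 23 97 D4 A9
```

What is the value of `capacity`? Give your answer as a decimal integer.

`capacity` follows `height` (1 byte), so it starts at byte offset 1 and occupies 4 bytes.
Bytes at offsets 1..4: AD 88 36 3D.
In little-endian order the low byte comes first in memory.
Reassemble most-significant byte first: 3D 36 88 AD → 0x3D3688AD.
0x3D3688AD = 1026984109.

1026984109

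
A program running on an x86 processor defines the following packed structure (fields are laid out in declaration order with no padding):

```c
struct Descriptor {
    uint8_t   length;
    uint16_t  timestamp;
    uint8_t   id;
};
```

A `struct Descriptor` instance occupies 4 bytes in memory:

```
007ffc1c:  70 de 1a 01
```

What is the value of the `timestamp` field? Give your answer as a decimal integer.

`timestamp` follows `length` (1 byte), so it starts at byte offset 1 and occupies 2 bytes.
Bytes at offsets 1..2: DE 1A.
Little-endian stores the least-significant byte at the lowest address.
Reassemble most-significant byte first: 1A DE → 0x1ADE.
0x1ADE = 6878.

6878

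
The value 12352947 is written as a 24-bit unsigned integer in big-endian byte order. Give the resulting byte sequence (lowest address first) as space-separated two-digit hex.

BC 7D B3

12352947 in hexadecimal, padded to 24 bits, is 0xBC7DB3.
Split into bytes (most-significant first): BC 7D B3.
In big-endian order the high byte comes first in memory.
So the memory order matches the most-significant-first order: BC 7D B3.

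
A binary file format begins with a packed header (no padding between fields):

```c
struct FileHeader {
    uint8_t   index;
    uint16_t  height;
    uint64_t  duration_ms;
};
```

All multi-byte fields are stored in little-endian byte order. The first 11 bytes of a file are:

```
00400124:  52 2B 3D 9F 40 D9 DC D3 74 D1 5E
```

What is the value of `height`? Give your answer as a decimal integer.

`height` follows `index` (1 byte), so it starts at byte offset 1 and occupies 2 bytes.
Bytes at offsets 1..2: 2B 3D.
Little-endian stores the least-significant byte at the lowest address.
Reassemble most-significant byte first: 3D 2B → 0x3D2B.
0x3D2B = 15659.

15659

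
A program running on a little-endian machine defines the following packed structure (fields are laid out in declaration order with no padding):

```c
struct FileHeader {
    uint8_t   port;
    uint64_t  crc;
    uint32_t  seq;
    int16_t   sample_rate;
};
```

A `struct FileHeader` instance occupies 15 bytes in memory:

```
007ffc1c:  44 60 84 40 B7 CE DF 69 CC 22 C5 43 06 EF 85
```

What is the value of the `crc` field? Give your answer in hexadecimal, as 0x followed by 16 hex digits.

`crc` follows `port` (1 byte), so it starts at byte offset 1 and occupies 8 bytes.
Bytes at offsets 1..8: 60 84 40 B7 CE DF 69 CC.
Little-endian: lowest address holds the least-significant byte.
Reassemble most-significant byte first: CC 69 DF CE B7 40 84 60 → 0xCC69DFCEB7408460.

0xCC69DFCEB7408460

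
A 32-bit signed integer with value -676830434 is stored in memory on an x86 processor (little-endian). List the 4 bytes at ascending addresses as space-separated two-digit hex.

1E 63 A8 D7

Two's complement of -676830434 in 32 bits: 676830434 = 0x28579CE2; invert → 0xD7A8631D; add 1 → 0xD7A8631E.
Split into bytes (most-significant first): D7 A8 63 1E.
Little-endian stores the least-significant byte at the lowest address.
So at ascending addresses the bytes are 1E 63 A8 D7.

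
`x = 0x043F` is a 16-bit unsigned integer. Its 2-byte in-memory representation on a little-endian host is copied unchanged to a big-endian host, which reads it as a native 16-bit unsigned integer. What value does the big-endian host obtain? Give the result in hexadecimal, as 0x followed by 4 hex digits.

Stored little-endian, the bytes at ascending addresses are 3F 04.
Read back as big-endian, the last byte is least significant, giving 0x3F04.

0x3F04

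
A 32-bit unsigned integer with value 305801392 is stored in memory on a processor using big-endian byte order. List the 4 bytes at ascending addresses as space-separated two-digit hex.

305801392 in hexadecimal, padded to 32 bits, is 0x123A28B0.
Split into bytes (most-significant first): 12 3A 28 B0.
Big-endian: lowest address holds the most-significant byte.
So the memory order matches the most-significant-first order: 12 3A 28 B0.

12 3A 28 B0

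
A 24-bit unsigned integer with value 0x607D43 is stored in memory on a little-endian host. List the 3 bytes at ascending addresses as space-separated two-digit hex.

Split into bytes (most-significant first): 60 7D 43.
In little-endian order the low byte comes first in memory.
So at ascending addresses the bytes are 43 7D 60.

43 7D 60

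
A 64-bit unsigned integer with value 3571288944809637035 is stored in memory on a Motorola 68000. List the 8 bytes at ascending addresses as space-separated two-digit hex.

3571288944809637035 in hexadecimal, padded to 64 bits, is 0x318FC45FB1A874AB.
Split into bytes (most-significant first): 31 8F C4 5F B1 A8 74 AB.
Big-endian: lowest address holds the most-significant byte.
So the memory order matches the most-significant-first order: 31 8F C4 5F B1 A8 74 AB.

31 8F C4 5F B1 A8 74 AB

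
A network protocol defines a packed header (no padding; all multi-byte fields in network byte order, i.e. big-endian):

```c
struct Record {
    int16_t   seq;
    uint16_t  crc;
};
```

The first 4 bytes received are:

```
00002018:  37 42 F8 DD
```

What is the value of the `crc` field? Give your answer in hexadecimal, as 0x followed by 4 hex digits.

`crc` follows `seq` (2 bytes), so it starts at byte offset 2 and occupies 2 bytes.
Bytes at offsets 2..3: F8 DD.
In big-endian order the high byte comes first in memory.
The bytes are already most-significant first: 0xF8DD.

0xF8DD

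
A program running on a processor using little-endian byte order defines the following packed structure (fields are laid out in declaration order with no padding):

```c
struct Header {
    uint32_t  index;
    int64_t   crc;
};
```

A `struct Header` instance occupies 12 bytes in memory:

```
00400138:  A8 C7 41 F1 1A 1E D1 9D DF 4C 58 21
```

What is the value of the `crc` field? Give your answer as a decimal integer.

2402754924511305242

`crc` follows `index` (4 bytes), so it starts at byte offset 4 and occupies 8 bytes.
Bytes at offsets 4..11: 1A 1E D1 9D DF 4C 58 21.
Little-endian: lowest address holds the least-significant byte.
Reassemble most-significant byte first: 21 58 4C DF 9D D1 1E 1A → 0x21584CDF9DD11E1A.
0x21584CDF9DD11E1A = 2402754924511305242.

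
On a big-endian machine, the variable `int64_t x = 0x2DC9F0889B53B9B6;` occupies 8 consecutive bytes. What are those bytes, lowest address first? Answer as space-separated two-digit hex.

2D C9 F0 88 9B 53 B9 B6

Split into bytes (most-significant first): 2D C9 F0 88 9B 53 B9 B6.
Big-endian: lowest address holds the most-significant byte.
So the memory order matches the most-significant-first order: 2D C9 F0 88 9B 53 B9 B6.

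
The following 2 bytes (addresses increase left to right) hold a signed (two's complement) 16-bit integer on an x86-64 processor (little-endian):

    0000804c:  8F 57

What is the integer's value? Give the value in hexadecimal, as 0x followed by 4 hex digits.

0x578F

In little-endian order the low byte comes first in memory.
Reassemble most-significant byte first: 57 8F → 0x578F.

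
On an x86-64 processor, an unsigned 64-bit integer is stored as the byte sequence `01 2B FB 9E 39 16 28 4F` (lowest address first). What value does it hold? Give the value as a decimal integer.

Little-endian: lowest address holds the least-significant byte.
Reassemble most-significant byte first: 4F 28 16 39 9E FB 2B 01 → 0x4F2816399EFB2B01.
0x4F2816399EFB2B01 = 5703833364800940801.

5703833364800940801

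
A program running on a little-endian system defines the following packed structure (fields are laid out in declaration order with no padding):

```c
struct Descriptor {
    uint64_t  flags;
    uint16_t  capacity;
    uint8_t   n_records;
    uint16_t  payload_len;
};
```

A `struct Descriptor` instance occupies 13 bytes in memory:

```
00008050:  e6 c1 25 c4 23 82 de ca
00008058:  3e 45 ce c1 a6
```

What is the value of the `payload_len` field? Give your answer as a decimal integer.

42689

`payload_len` follows `flags` (8 B), `capacity` (2 B), `n_records` (1 B), so it starts at offset 8 + 2 + 1 = 11 and occupies 2 bytes.
Bytes at offsets 11..12: C1 A6.
Little-endian: lowest address holds the least-significant byte.
Reassemble most-significant byte first: A6 C1 → 0xA6C1.
0xA6C1 = 42689.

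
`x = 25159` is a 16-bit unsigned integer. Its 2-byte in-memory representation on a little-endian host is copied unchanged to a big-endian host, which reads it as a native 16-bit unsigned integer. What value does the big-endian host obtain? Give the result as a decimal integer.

25159 in 16-bit hexadecimal is 0x6247.
Stored little-endian, the bytes at ascending addresses are 47 62.
Read back as big-endian, the last byte is least significant, giving 0x4762.
0x4762 = 18274.

18274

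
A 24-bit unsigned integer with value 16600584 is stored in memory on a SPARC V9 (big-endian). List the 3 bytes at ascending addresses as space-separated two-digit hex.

FD 4E 08

16600584 in hexadecimal, padded to 24 bits, is 0xFD4E08.
Split into bytes (most-significant first): FD 4E 08.
In big-endian order the high byte comes first in memory.
So the memory order matches the most-significant-first order: FD 4E 08.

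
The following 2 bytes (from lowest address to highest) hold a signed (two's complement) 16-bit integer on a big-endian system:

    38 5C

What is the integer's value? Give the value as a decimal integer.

14428

Big-endian: lowest address holds the most-significant byte.
The bytes are already most-significant first: 0x385C.
0x385C = 14428.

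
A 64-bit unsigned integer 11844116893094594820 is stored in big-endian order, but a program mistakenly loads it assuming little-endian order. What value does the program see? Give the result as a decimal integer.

11844116893094594820 in 64-bit hexadecimal is 0xA45EC18FBB1B4904.
Stored big-endian, the bytes at ascending addresses are A4 5E C1 8F BB 1B 49 04.
Read back as little-endian, the first byte is least significant, giving 0x04491BBB8FC15EA4.
0x04491BBB8FC15EA4 = 308808541836238500.

308808541836238500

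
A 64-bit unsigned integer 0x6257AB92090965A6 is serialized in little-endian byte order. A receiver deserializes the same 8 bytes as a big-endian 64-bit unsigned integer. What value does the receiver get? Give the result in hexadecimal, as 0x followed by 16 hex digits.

0xA665090992AB5762

Stored little-endian, the bytes at ascending addresses are A6 65 09 09 92 AB 57 62.
Read back as big-endian, the last byte is least significant, giving 0xA665090992AB5762.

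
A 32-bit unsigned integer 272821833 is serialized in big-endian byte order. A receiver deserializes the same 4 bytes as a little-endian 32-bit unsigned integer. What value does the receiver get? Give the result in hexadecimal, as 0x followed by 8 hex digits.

272821833 in 32-bit hexadecimal is 0x1042EE49.
Stored big-endian, the bytes at ascending addresses are 10 42 EE 49.
Read back as little-endian, the first byte is least significant, giving 0x49EE4210.

0x49EE4210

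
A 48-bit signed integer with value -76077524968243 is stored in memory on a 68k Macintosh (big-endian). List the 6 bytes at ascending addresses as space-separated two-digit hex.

Two's complement of -76077524968243 in 48 bits: 76077524968243 = 0x45312DD9E333; invert → 0xBACED2261CCC; add 1 → 0xBACED2261CCD.
Split into bytes (most-significant first): BA CE D2 26 1C CD.
Big-endian: lowest address holds the most-significant byte.
So the memory order matches the most-significant-first order: BA CE D2 26 1C CD.

BA CE D2 26 1C CD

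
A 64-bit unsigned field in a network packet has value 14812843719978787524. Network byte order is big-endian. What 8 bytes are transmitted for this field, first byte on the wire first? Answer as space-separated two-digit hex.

14812843719978787524 in hexadecimal, padded to 64 bits, is 0xCD91CAE1AAB622C4.
Split into bytes (most-significant first): CD 91 CA E1 AA B6 22 C4.
Big-endian: lowest address holds the most-significant byte.
So the memory order matches the most-significant-first order: CD 91 CA E1 AA B6 22 C4.

CD 91 CA E1 AA B6 22 C4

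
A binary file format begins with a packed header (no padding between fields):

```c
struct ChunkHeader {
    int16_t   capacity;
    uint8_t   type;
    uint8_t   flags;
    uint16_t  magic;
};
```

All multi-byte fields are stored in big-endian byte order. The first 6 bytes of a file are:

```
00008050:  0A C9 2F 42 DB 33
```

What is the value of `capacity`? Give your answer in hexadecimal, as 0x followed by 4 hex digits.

0x0AC9

`capacity` is the first field, at byte offset 0, occupying 2 bytes.
Bytes at offsets 0..1: 0A C9.
Big-endian stores the most-significant byte at the lowest address.
The bytes are already most-significant first: 0x0AC9.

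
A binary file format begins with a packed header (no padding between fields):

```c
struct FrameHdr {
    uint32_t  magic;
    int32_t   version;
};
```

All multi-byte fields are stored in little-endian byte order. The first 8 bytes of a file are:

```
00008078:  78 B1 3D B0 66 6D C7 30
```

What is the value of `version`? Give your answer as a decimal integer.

`version` follows `magic` (4 bytes), so it starts at byte offset 4 and occupies 4 bytes.
Bytes at offsets 4..7: 66 6D C7 30.
In little-endian order the low byte comes first in memory.
Reassemble most-significant byte first: 30 C7 6D 66 → 0x30C76D66.
0x30C76D66 = 818376038.

818376038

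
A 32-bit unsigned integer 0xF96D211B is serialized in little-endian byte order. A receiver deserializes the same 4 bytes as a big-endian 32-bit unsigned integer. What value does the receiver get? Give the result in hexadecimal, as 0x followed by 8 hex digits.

0x1B216DF9

Stored little-endian, the bytes at ascending addresses are 1B 21 6D F9.
Read back as big-endian, the last byte is least significant, giving 0x1B216DF9.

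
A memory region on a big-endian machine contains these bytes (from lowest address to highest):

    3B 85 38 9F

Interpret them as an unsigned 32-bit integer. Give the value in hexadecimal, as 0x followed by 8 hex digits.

0x3B85389F

Big-endian: lowest address holds the most-significant byte.
The bytes are already most-significant first: 0x3B85389F.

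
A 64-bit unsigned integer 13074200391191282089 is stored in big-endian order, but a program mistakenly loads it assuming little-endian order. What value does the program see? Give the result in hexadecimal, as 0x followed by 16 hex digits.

13074200391191282089 in 64-bit hexadecimal is 0xB570E3FC573AC1A9.
Stored big-endian, the bytes at ascending addresses are B5 70 E3 FC 57 3A C1 A9.
Read back as little-endian, the first byte is least significant, giving 0xA9C13A57FCE370B5.

0xA9C13A57FCE370B5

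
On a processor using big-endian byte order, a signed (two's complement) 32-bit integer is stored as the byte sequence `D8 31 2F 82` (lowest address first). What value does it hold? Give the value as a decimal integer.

Big-endian: lowest address holds the most-significant byte.
The bytes are already most-significant first: 0xD8312F82.
Top bit is set, so as a signed 32-bit value this is 0xD8312F82 − 2^32 = -667865214.

-667865214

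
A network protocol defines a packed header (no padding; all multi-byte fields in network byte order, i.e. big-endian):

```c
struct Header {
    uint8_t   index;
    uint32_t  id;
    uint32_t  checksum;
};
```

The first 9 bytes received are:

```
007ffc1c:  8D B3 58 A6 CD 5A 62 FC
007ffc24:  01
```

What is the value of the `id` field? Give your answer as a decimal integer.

`id` follows `index` (1 byte), so it starts at byte offset 1 and occupies 4 bytes.
Bytes at offsets 1..4: B3 58 A6 CD.
In big-endian order the high byte comes first in memory.
The bytes are already most-significant first: 0xB358A6CD.
0xB358A6CD = 3008931533.

3008931533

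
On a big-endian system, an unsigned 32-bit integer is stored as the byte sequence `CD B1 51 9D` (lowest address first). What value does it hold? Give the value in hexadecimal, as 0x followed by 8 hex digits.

0xCDB1519D

In big-endian order the high byte comes first in memory.
The bytes are already most-significant first: 0xCDB1519D.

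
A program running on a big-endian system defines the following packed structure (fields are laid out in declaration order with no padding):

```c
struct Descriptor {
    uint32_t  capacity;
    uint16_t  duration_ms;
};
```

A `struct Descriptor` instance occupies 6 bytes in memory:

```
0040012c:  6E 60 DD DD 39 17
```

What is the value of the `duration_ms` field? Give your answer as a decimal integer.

14615

`duration_ms` follows `capacity` (4 bytes), so it starts at byte offset 4 and occupies 2 bytes.
Bytes at offsets 4..5: 39 17.
Big-endian stores the most-significant byte at the lowest address.
The bytes are already most-significant first: 0x3917.
0x3917 = 14615.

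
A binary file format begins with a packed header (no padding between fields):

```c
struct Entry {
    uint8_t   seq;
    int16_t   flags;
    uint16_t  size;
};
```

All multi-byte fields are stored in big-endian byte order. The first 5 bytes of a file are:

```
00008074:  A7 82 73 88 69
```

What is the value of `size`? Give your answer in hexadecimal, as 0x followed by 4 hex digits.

`size` follows `seq` (1 B), `flags` (2 B), so it starts at offset 1 + 2 = 3 and occupies 2 bytes.
Bytes at offsets 3..4: 88 69.
In big-endian order the high byte comes first in memory.
The bytes are already most-significant first: 0x8869.

0x8869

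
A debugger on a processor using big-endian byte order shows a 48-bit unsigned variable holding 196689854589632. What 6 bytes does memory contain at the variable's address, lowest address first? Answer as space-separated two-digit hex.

196689854589632 in hexadecimal, padded to 48 bits, is 0xB2E36CE9EAC0.
Split into bytes (most-significant first): B2 E3 6C E9 EA C0.
Big-endian: lowest address holds the most-significant byte.
So the memory order matches the most-significant-first order: B2 E3 6C E9 EA C0.

B2 E3 6C E9 EA C0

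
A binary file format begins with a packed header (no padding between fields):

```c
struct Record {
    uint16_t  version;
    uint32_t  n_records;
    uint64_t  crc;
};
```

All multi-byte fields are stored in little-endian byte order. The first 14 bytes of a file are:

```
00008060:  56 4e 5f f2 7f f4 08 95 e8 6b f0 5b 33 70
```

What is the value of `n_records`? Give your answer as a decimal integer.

`n_records` follows `version` (2 bytes), so it starts at byte offset 2 and occupies 4 bytes.
Bytes at offsets 2..5: 5F F2 7F F4.
Little-endian: lowest address holds the least-significant byte.
Reassemble most-significant byte first: F4 7F F2 5F → 0xF47FF25F.
0xF47FF25F = 4102025823.

4102025823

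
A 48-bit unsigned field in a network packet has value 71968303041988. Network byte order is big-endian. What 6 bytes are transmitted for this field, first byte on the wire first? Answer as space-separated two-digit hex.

41 74 6D 23 4D C4

71968303041988 in hexadecimal, padded to 48 bits, is 0x41746D234DC4.
Split into bytes (most-significant first): 41 74 6D 23 4D C4.
Big-endian: lowest address holds the most-significant byte.
So the memory order matches the most-significant-first order: 41 74 6D 23 4D C4.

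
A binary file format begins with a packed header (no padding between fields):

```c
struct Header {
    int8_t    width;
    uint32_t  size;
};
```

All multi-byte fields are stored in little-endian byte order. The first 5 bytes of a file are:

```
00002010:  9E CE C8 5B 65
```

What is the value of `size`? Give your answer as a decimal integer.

`size` follows `width` (1 byte), so it starts at byte offset 1 and occupies 4 bytes.
Bytes at offsets 1..4: CE C8 5B 65.
Little-endian: lowest address holds the least-significant byte.
Reassemble most-significant byte first: 65 5B C8 CE → 0x655BC8CE.
0x655BC8CE = 1700513998.

1700513998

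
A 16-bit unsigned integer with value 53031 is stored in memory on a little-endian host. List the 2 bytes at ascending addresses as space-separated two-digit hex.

27 CF

53031 in hexadecimal, padded to 16 bits, is 0xCF27.
Split into bytes (most-significant first): CF 27.
In little-endian order the low byte comes first in memory.
So at ascending addresses the bytes are 27 CF.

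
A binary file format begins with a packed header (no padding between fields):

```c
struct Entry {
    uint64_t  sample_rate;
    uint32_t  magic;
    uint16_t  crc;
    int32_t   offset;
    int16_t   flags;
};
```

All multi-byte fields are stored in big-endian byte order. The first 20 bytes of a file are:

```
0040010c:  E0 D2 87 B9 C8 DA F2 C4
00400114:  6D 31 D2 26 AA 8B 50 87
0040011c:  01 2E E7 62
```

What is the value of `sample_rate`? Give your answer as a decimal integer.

16200160041613587140

`sample_rate` is the first field, at byte offset 0, occupying 8 bytes.
Bytes at offsets 0..7: E0 D2 87 B9 C8 DA F2 C4.
In big-endian order the high byte comes first in memory.
The bytes are already most-significant first: 0xE0D287B9C8DAF2C4.
0xE0D287B9C8DAF2C4 = 16200160041613587140.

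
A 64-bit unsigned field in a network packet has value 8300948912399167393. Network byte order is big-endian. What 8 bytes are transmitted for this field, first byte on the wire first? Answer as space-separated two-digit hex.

8300948912399167393 in hexadecimal, padded to 64 bits, is 0x7332E50E3637AFA1.
Split into bytes (most-significant first): 73 32 E5 0E 36 37 AF A1.
Big-endian stores the most-significant byte at the lowest address.
So the memory order matches the most-significant-first order: 73 32 E5 0E 36 37 AF A1.

73 32 E5 0E 36 37 AF A1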